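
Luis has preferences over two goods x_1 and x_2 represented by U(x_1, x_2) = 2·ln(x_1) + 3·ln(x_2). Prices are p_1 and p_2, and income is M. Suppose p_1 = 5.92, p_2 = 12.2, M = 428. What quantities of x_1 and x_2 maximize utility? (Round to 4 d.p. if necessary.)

The MRS is (2/3)·x_2/x_1. Set MRS = p_1/p_2.
Rearranging, p_2·x_2 = (3/2)·p_1·x_1. Substituting into the budget gives p_1·x_1·(1 + (3/2)) = M.
Demand: x_1*(p_1,p_2,M) = 0.4·M/p_1 and x_2* = 0.6·M/p_2.
At p_1=5.92, p_2=12.2, M=428: x_1* = 0.4·428/5.92 = 28.9189, x_2* = 21.0492.

x_1* = 28.9189, x_2* = 21.0492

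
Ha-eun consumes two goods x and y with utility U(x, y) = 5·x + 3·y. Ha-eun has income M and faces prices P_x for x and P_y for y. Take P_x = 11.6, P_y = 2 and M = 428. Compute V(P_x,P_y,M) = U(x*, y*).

Linear utility — the consumer picks whichever good has higher MU/price: 5/11.6 = 0.431 vs 3/2 = 1.5.
y gives more utility per dollar, so spend all income on y: y* = M/P_y, x* = 0.
Numerically: x* = 0, y* = 214.
Utility at the optimum: U(0, 214) = 642.

V = 642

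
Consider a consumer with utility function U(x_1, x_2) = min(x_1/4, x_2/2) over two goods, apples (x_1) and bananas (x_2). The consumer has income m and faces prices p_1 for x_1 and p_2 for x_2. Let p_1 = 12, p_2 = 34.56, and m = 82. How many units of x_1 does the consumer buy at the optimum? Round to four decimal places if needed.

Leontief preferences: the optimum is at the kink where x_1/4 = x_2/2, i.e. x_2 = (1/2)·x_1.
Budget: p_1·x_1 + p_2·(1/2)·x_1 = m, so (4·p_1 + 2·p_2)·x_1 = 4·m.
Demand: x_1*(p_1,p_2,m) = 4·m/(4·p_1 + 2·p_2), x_2* = 2·m/(4·p_1 + 2·p_2).
Here 4·12 + 2·34.56 = 117.12, giving x_1* = 2.8005.

x_1* = 2.8005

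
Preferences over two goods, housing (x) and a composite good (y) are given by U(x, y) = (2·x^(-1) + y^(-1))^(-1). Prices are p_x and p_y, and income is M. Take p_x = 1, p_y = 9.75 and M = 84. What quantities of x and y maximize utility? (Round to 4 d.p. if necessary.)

MU_x ∝ 2·x^(-2), MU_y ∝ y^(-2), so MRS = 2·(y/x)^(2) = p_x/p_y.
Hence y/x = ((1/2)·p_x/p_y)^(1/(2)), i.e. raised to the 0.5 power.
Substitute y = (y/x)·x into the budget: x* = M/(p_x + p_y·(y/x)).
Numerically y/x = 0.226455, so x* = 84/(1 + 9.75·0.226455) = 26.185 and y* = 0.226455·26.185 = 5.9297.

x* = 26.185, y* = 5.9297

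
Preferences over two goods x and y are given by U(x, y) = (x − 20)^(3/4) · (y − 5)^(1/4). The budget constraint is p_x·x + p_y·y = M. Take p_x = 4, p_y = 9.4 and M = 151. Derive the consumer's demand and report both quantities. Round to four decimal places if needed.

x* = 24.5, y* = 5.6383

This is Cobb-Douglas in (x−20, y−5): tangency gives 0.75·p_y·(y−5) = 0.25·p_x·(x−20).
Substituting into the budget: x* = 20 + 0.75·(M − 20·p_x − 5·p_y)/p_x, and y* = 5 + 0.25·(…)/p_y.
Discretionary income = 151 − 20·4 − 5·9.4 = 24; x* = 20 + 0.75·24/4 = 24.5; y* = 5 + 0.25·24/9.4 = 5.6383.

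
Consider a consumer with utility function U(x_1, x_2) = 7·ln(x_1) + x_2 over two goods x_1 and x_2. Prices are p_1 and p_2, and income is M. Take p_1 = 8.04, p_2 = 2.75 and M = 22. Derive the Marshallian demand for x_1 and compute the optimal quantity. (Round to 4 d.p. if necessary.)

x_1* = 2.3943

MU_x_1 = 7/x_1, MU_x_2 = 1. Tangency: 7/x_1 = p_1/p_2.
So x_1*(p_1,p_2) = 7·p_2/p_1, independent of income; and x_2* = (M − 7·p_2)/p_2.
At the given prices: x_1* = 7·2.75/8.04 = 2.3943.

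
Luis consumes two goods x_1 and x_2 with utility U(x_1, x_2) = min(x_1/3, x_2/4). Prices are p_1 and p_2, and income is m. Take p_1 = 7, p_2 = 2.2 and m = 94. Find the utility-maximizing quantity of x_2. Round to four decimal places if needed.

Demand: x_1*(p_1,p_2,m) = 3·m/(3·p_1 + 4·p_2), x_2* = 4·m/(3·p_1 + 4·p_2).
Here 3·7 + 4·2.2 = 29.8, giving x_2* = 12.6174.

x_2* = 12.6174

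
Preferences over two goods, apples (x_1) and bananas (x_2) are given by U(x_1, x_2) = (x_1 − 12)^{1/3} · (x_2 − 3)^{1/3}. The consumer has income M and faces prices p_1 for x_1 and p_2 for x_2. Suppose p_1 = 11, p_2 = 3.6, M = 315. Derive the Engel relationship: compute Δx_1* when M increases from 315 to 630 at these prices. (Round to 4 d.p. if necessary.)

This is Cobb-Douglas in (x_1−12, x_2−3): tangency gives 1/3·p_2·(x_2−3) = 1/3·p_1·(x_1−12).
Substituting into the budget: x_1* = 12 + 0.5·(M − 12·p_1 − 3·p_2)/p_1, and x_2* = 3 + 0.5·(…)/p_2.
Discretionary income = 315 − 12·11 − 3·3.6 = 172.2; x_1* = 12 + 0.5·172.2/11 = 19.8273.
At M' = 630: x_1* = 34.1455. Change: 34.1455 − 19.8273 = 14.3182.

Δx_1* = 14.3182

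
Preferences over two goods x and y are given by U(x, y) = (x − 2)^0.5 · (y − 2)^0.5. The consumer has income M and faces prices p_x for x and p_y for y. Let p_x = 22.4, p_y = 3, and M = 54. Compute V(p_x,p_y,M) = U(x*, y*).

MRS = (y−2)/(x−2). Tangency with p_x/p_y gives y−2 = (p_x/p_y)·(x−2).
Substituting into the budget: x* = 2 + 0.5·(M − 2·p_x − 2·p_y)/p_x, and y* = 2 + 0.5·(…)/p_y.
Discretionary income = 54 − 2·22.4 − 2·3 = 3.2; x* = 2 + 0.5·3.2/22.4 = 2.0714; y* = 2 + 0.5·3.2/3 = 2.5333.
Utility at the optimum: U(2.0714, 2.5333) = 0.1952.

V = 0.1952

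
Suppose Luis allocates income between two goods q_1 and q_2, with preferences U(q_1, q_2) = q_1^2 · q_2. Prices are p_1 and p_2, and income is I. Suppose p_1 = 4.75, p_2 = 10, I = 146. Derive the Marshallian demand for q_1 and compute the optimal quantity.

MU_q_1/MU_q_2 = (2·q_2)/(q_1); tangency sets this equal to p_1/p_2.
Rearranging, p_2·q_2 = (1/2)·p_1·q_1. Substituting into the budget gives p_1·q_1·(1 + (1/2)) = I.
Demand: q_1*(p_1,p_2,I) = 2/3·I/p_1 and q_2* = 1/3·I/p_2.
At p_1=4.75, p_2=10, I=146: q_1* = 2/3·146/4.75 = 20.4912.

q_1* = 20.4912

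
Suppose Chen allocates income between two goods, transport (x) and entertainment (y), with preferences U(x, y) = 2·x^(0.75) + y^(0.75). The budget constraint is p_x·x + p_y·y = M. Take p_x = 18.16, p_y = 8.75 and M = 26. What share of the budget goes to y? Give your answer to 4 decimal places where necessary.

MU_x ∝ 2·x^(-0.25), MU_y ∝ y^(-0.25), so MRS = 2·(y/x)^(0.25) = p_x/p_y.
Solve for the ratio: y/x = [(1/2)·p_x/p_y]^(4).
With the ratio pinned down, the budget gives x* = M/(p_x + p_y·(y/x)) and y* = (y/x)·x*.
Numerically y/x = 1.159608, so x* = 26/(18.16 + 8.75·1.159608) = 0.9185 and y* = 1.159608·0.9185 = 1.0651.
Expenditure on y: 8.75·1.0651 = 9.3198; share = 0.3585.

share on y = 0.3585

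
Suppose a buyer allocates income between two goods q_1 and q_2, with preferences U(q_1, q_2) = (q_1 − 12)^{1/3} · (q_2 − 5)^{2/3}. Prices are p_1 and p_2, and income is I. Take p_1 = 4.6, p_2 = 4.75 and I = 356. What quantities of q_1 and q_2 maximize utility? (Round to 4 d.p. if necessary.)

Discretionary income = 356 − 12·4.6 − 5·4.75 = 277.05; q_1* = 12 + 1/3·277.05/4.6 = 32.0761; q_2* = 5 + 2/3·277.05/4.75 = 43.8842.

q_1* = 32.0761, q_2* = 43.8842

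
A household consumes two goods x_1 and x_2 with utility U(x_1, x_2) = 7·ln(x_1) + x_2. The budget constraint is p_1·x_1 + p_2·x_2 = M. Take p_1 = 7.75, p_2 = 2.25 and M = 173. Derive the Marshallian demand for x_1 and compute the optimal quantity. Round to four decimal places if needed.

x_1* = 2.0323

MU_x_1 = 7/x_1, MU_x_2 = 1. Tangency: 7/x_1 = p_1/p_2.
So x_1*(p_1,p_2) = 7·p_2/p_1, independent of income; and x_2* = (M − 7·p_2)/p_2.
At the given prices: x_1* = 7·2.25/7.75 = 2.0323.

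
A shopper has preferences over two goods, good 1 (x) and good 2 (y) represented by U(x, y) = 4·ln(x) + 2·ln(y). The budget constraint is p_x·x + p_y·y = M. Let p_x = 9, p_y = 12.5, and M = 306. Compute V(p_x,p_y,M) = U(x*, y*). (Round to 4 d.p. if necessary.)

Tangency: MRS = 2·y/x = p_x/p_y.
So 4·p_y·y = 2·p_x·x; combined with the budget, a share 2/3 of income goes to x.
Demand: x*(p_x,p_y,M) = 2/3·M/p_x and y* = 1/3·M/p_y.
At p_x=9, p_y=12.5, M=306: x* = 2/3·306/9 = 22.6667, y* = 8.16.
Utility at the optimum: U(22.6667, 8.16) = 16.6821.

V = 16.6821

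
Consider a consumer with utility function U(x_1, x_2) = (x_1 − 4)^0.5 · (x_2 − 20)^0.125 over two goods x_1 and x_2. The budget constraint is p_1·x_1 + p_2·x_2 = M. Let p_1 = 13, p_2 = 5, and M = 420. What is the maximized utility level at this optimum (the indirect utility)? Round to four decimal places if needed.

V = 5.4628

This is Cobb-Douglas in (x_1−4, x_2−20): tangency gives 0.5·p_2·(x_2−20) = 0.125·p_1·(x_1−4).
After buying the subsistence bundle (4, 20), a share 0.8 of the remaining income goes to x_1: x_1* = 4 + 0.8·(M − 4p_1 − 20p_2)/p_1.
Discretionary income = 420 − 4·13 − 20·5 = 268; x_1* = 4 + 0.8·268/13 = 20.4923; x_2* = 20 + 0.2·268/5 = 30.72.
Utility at the optimum: U(20.4923, 30.72) = 5.4628.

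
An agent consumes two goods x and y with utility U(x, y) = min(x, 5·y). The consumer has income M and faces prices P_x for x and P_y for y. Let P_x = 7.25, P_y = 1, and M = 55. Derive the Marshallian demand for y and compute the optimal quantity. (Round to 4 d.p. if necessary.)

With perfect complements, no substitution: consume in ratio x:y = 5:1.
Budget: P_x·x + P_y·(1/5)·x = M, so (5·P_x + P_y)·x = 5·M.
Demand: x*(P_x,P_y,M) = 5·M/(5·P_x + P_y), y* = M/(5·P_x + P_y).
Here 5·7.25 + 1 = 37.25, giving y* = 1.4765.

y* = 1.4765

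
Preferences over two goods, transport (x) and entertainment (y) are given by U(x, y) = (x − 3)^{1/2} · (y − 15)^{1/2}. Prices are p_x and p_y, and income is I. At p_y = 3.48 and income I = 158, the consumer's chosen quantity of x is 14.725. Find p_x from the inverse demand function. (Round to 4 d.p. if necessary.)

MRS = (y−15)/(x−3). Tangency with p_x/p_y gives y−15 = (p_x/p_y)·(x−3).
Substituting into the budget: x* = 3 + 0.5·(I − 3·p_x − 15·p_y)/p_x, and y* = 15 + 0.5·(…)/p_y.
Set x* = 14.725 in the demand function and solve for p_x: p_x = 4.

p_x = 4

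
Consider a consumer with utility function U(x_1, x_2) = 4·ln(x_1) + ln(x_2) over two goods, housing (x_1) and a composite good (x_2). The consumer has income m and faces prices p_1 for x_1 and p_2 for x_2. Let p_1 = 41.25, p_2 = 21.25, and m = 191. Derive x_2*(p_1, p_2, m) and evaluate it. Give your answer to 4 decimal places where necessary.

x_2* = 1.7976

MU_x_1/MU_x_2 = (4·x_2)/(x_1); tangency sets this equal to p_1/p_2.
Rearranging, p_2·x_2 = (1/4)·p_1·x_1. Substituting into the budget gives p_1·x_1·(1 + (1/4)) = m.
Demand: x_1*(p_1,p_2,m) = 0.8·m/p_1 and x_2* = 0.2·m/p_2.
At p_1=41.25, p_2=21.25, m=191: x_2* = 0.2·191/21.25 = 1.7976.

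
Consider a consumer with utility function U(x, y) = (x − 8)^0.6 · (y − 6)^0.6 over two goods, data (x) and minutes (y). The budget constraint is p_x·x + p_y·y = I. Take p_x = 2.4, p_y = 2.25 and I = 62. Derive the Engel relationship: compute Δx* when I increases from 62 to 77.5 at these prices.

Δx* = 3.2292

This is Cobb-Douglas in (x−8, y−6): tangency gives 0.6·p_y·(y−6) = 0.6·p_x·(x−8).
After buying the subsistence bundle (8, 6), a share 0.5 of the remaining income goes to x: x* = 8 + 0.5·(I − 8p_x − 6p_y)/p_x.
Discretionary income = 62 − 8·2.4 − 6·2.25 = 29.3; x* = 8 + 0.5·29.3/2.4 = 14.1042.
At I' = 77.5: x* = 17.3333. Change: 17.3333 − 14.1042 = 3.2292.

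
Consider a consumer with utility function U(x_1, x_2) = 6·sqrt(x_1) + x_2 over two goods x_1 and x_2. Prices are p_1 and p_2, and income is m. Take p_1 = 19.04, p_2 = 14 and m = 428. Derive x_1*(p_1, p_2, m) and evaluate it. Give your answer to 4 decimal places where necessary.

Utility is quasi-linear in x_2; the FOC for x_1 is 3/√x_1 = p_1/p_2.
Solve: √x_1 = 3·p_2/p_1, so x_1*(p_1,p_2) = (3·p_2/p_1)², and x_2* = (m − p_1·x_1*)/p_2.
Plugging in: x_1* = (3·14/19.04)² = 4.8659.

x_1* = 4.8659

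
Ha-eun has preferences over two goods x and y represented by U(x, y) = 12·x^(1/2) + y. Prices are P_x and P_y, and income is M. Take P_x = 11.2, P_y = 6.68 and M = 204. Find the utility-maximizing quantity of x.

MU_x = 6/√x, MU_y = 1. Tangency: 6/√x = P_x/P_y.
Thus x* = (6·P_y/P_x)² — independent of M — with the rest of income spent on y.
Plugging in: x* = (6·6.68/11.2)² = 12.8062.

x* = 12.8062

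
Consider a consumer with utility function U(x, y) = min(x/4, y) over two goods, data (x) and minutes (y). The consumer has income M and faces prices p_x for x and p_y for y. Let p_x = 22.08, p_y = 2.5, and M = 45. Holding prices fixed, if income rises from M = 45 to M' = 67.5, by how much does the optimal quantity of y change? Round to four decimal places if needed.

Δy* = 0.2477

Leontief preferences: the optimum is at the kink where x/4 = y/1, i.e. y = (1/4)·x.
Budget: p_x·x + p_y·(1/4)·x = M, so (4·p_x + p_y)·x = 4·M.
Demand: x*(p_x,p_y,M) = 4·M/(4·p_x + p_y), y* = M/(4·p_x + p_y).
Here 4·22.08 + 2.5 = 90.82, giving y* = 0.4955.
At M' = 67.5: y* = 0.7432. Change: 0.7432 − 0.4955 = 0.2477.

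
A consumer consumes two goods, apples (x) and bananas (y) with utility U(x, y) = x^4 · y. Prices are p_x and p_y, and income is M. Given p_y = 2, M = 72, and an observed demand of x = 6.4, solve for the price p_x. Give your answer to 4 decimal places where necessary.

MU_x/MU_y = (4·y)/(x); tangency sets this equal to p_x/p_y.
So 4·p_y·y = p_x·x; combined with the budget, a share 0.8 of income goes to x.
Demand: x*(p_x,p_y,M) = 0.8·M/p_x and y* = 0.2·M/p_y.
Set x* = 6.4 in the demand function and solve for p_x: p_x = 9.

p_x = 9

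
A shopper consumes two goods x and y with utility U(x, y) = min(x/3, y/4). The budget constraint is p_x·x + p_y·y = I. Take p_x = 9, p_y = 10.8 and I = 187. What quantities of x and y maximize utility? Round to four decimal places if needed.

x* = 7.9915, y* = 10.6553

With perfect complements, no substitution: consume in ratio x:y = 3:4.
Budget: p_x·x + p_y·(4/3)·x = I, so (3·p_x + 4·p_y)·x = 3·I.
Demand: x*(p_x,p_y,I) = 3·I/(3·p_x + 4·p_y), y* = 4·I/(3·p_x + 4·p_y).
Here 3·9 + 4·10.8 = 70.2, giving x* = 7.9915 and y* = 10.6553.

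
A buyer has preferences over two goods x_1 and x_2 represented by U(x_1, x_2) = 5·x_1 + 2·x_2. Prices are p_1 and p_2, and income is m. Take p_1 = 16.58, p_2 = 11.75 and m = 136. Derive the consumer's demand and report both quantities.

Perfect substitutes: compare marginal utility per dollar. 5/p_1 vs 2/p_2 → 0.3016 vs 0.1702.
x_1 gives more utility per dollar, so spend all income on x_1: x_1* = m/p_1, x_2* = 0.
Numerically: x_1* = 8.2027, x_2* = 0.

x_1* = 8.2027, x_2* = 0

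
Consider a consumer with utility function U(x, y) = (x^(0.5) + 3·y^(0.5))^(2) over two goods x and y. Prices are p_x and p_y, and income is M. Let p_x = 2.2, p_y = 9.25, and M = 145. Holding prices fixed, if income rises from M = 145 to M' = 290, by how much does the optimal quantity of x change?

Substitute y = (y/x)·x into the budget: x* = M/(p_x + p_y·(y/x)).
Numerically y/x = 0.509102, so x* = 145/(2.2 + 9.25·0.509102) = 20.9865.
At M' = 290: x* = 41.9731. Change: 41.9731 − 20.9865 = 20.9865.

Δx* = 20.9865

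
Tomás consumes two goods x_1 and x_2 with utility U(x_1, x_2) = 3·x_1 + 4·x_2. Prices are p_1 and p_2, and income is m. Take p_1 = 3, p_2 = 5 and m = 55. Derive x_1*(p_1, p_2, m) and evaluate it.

x_1* = 18.3333

Perfect substitutes: compare marginal utility per dollar. 3/p_1 vs 4/p_2 → 1 vs 0.8.
x_1 gives more utility per dollar, so spend all income on x_1: x_1* = m/p_1, x_2* = 0.
Numerically: x_1* = 18.3333, x_2* = 0.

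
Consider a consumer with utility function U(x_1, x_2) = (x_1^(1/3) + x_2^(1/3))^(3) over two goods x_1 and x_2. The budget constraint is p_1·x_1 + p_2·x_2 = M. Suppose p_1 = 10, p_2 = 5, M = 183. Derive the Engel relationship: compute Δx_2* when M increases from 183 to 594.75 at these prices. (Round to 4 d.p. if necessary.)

Δx_2* = 48.2395

MU_x_1 ∝ x_1^(-2/3), MU_x_2 ∝ x_2^(-2/3), so MRS = (x_2/x_1)^(2/3) = p_1/p_2.
Hence x_2/x_1 = (p_1/p_2)^(1/(2/3)), i.e. raised to the 1.5 power.
With the ratio pinned down, the budget gives x_1* = M/(p_1 + p_2·(x_2/x_1)) and x_2* = (x_2/x_1)·x_1*.
Numerically x_2/x_1 = 2.828427, so x_1* = 183/(10 + 5·2.828427) = 7.5801 and x_2* = 2.828427·7.5801 = 21.4398.
At M' = 594.75: x_2* = 69.6793. Change: 69.6793 − 21.4398 = 48.2395.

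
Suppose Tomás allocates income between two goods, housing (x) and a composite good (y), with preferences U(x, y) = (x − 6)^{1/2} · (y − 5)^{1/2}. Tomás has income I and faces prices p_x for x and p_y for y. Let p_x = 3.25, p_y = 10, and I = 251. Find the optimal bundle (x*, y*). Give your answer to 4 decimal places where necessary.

Let x' = x−6, y' = y−5. MRS = y'/x' = p_x/p_y.
Substituting into the budget: x* = 6 + 0.5·(I − 6·p_x − 5·p_y)/p_x, and y* = 5 + 0.5·(…)/p_y.
Discretionary income = 251 − 6·3.25 − 5·10 = 181.5; x* = 6 + 0.5·181.5/3.25 = 33.9231; y* = 5 + 0.5·181.5/10 = 14.075.

x* = 33.9231, y* = 14.075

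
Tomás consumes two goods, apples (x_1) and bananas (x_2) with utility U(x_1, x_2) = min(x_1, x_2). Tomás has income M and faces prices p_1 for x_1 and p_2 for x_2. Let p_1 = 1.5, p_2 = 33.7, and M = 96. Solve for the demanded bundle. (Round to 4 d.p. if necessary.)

Leontief preferences: the optimum is at the kink where x_1/1 = x_2/1, i.e. x_2 = x_1.
Budget: p_1·x_1 + p_2·x_1 = M, so (p_1 + p_2)·x_1 = M.
Demand: x_1*(p_1,p_2,M) = M/(p_1 + p_2), x_2* = M/(p_1 + p_2).
Here 1.5 + 33.7 = 35.2, giving x_1* = 2.7273 and x_2* = 2.7273.

x_1* = 2.7273, x_2* = 2.7273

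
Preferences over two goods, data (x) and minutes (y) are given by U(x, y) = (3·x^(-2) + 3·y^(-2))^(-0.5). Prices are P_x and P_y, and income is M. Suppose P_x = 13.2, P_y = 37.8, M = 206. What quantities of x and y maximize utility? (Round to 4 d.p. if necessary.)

With the ratio pinned down, the budget gives x* = M/(P_x + P_y·(y/x)) and y* = (y/x)·x*.
Numerically y/x = 0.704197, so x* = 206/(13.2 + 37.8·0.704197) = 5.1735 and y* = 0.704197·5.1735 = 3.6431.

x* = 5.1735, y* = 3.6431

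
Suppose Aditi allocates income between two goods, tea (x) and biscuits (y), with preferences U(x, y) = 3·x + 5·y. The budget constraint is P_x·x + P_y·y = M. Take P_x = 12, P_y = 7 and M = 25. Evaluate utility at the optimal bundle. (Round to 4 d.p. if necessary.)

V = 17.8571

Linear utility — the consumer picks whichever good has higher MU/price: 3/12 = 0.25 vs 5/7 = 0.7143.
y gives more utility per dollar, so spend all income on y: y* = M/P_y, x* = 0.
Numerically: x* = 0, y* = 3.5714.
Utility at the optimum: U(0, 3.5714) = 17.8571.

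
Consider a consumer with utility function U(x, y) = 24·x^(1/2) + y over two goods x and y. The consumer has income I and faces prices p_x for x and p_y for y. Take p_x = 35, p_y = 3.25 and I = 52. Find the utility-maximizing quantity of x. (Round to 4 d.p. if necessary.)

x* = 1.2416

MU_x = 12/√x, MU_y = 1. Tangency: 12/√x = p_x/p_y.
Thus x* = (12·p_y/p_x)² — independent of I — with the rest of income spent on y.
Plugging in: x* = (12·3.25/35)² = 1.2416.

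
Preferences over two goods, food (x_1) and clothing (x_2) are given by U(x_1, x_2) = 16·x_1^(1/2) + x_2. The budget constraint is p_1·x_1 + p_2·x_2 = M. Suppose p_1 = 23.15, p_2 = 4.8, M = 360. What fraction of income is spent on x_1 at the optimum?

MU_x_1 = 8/√x_1, MU_x_2 = 1. Tangency: 8/√x_1 = p_1/p_2.
Solve: √x_1 = 8·p_2/p_1, so x_1*(p_1,p_2) = (8·p_2/p_1)², and x_2* = (M − p_1·x_1*)/p_2.
Plugging in: x_1* = (8·4.8/23.15)² = 2.7514, x_2* = 61.73.
Expenditure on x_1: 23.15·2.7514 = 63.6959; share = 0.1769.

share on x_1 = 0.1769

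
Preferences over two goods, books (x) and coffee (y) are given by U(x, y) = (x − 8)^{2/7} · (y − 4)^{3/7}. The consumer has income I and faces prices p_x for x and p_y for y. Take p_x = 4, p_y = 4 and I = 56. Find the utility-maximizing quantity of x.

Let x' = x−8, y' = y−4. MRS = (2/3)·y'/x' = p_x/p_y.
Substituting into the budget: x* = 8 + 0.4·(I − 8·p_x − 4·p_y)/p_x, and y* = 4 + 0.6·(…)/p_y.
Discretionary income = 56 − 8·4 − 4·4 = 8; x* = 8 + 0.4·8/4 = 8.8.

x* = 8.8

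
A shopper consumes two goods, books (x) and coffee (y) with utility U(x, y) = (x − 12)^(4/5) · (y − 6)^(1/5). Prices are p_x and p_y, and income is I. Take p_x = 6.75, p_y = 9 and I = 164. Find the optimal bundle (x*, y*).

Let x' = x−12, y' = y−6. MRS = 4·y'/x' = p_x/p_y.
Substituting into the budget: x* = 12 + 0.8·(I − 12·p_x − 6·p_y)/p_x, and y* = 6 + 0.2·(…)/p_y.
Discretionary income = 164 − 12·6.75 − 6·9 = 29; x* = 12 + 0.8·29/6.75 = 15.437; y* = 6 + 0.2·29/9 = 6.6444.

x* = 15.437, y* = 6.6444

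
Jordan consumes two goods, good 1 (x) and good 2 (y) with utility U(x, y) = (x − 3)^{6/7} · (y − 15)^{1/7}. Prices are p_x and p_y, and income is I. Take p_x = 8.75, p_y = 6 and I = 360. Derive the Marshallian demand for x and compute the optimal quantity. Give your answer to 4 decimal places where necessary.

x* = 26.8776

MRS = 6·(y−15)/(x−3). Tangency with p_x/p_y gives y−15 = (1/6)·(p_x/p_y)·(x−3).
Substituting into the budget: x* = 3 + 6/7·(I − 3·p_x − 15·p_y)/p_x, and y* = 15 + 1/7·(…)/p_y.
Discretionary income = 360 − 3·8.75 − 15·6 = 243.75; x* = 3 + 6/7·243.75/8.75 = 26.8776.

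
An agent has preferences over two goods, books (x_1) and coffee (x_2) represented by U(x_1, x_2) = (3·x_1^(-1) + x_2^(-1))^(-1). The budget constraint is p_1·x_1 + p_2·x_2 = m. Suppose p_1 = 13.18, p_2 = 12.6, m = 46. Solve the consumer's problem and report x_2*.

x_2* = 1.3173

From the CES first-order condition, 3·(x_2/x_1)^(2) = p_1/p_2.
Hence x_2/x_1 = ((1/3)·p_1/p_2)^(1/(2)), i.e. raised to the 0.5 power.
Substitute x_2 = (x_2/x_1)·x_1 into the budget: x_1* = m/(p_1 + p_2·(x_2/x_1)).
Numerically x_2/x_1 = 0.590489, so x_1* = 46/(13.18 + 12.6·0.590489) = 2.2308 and x_2* = 0.590489·2.2308 = 1.3173.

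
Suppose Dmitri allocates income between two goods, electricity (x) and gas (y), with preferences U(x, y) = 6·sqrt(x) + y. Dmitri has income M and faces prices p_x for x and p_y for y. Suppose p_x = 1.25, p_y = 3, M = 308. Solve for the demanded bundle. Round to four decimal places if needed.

Solve: √x = 3·p_y/p_x, so x*(p_x,p_y) = (3·p_y/p_x)², and y* = (M − p_x·x*)/p_y.
Plugging in: x* = (3·3/1.25)² = 51.84, y* = 81.0667.

x* = 51.84, y* = 81.0667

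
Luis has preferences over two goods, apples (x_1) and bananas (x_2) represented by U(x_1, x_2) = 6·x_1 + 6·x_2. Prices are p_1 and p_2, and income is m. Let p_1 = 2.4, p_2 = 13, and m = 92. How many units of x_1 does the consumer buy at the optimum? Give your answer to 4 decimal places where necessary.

x_1* = 38.3333

Perfect substitutes: compare marginal utility per dollar. 6/p_1 vs 6/p_2 → 2.5 vs 0.4615.
x_1 gives more utility per dollar, so spend all income on x_1: x_1* = m/p_1, x_2* = 0.
Numerically: x_1* = 38.3333, x_2* = 0.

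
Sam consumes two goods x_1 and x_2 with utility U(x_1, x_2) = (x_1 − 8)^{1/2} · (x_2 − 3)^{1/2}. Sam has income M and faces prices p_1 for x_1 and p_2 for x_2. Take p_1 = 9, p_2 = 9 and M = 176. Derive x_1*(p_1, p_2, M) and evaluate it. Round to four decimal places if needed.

This is Cobb-Douglas in (x_1−8, x_2−3): tangency gives 0.5·p_2·(x_2−3) = 0.5·p_1·(x_1−8).
Substituting into the budget: x_1* = 8 + 0.5·(M − 8·p_1 − 3·p_2)/p_1, and x_2* = 3 + 0.5·(…)/p_2.
Discretionary income = 176 − 8·9 − 3·9 = 77; x_1* = 8 + 0.5·77/9 = 12.2778.

x_1* = 12.2778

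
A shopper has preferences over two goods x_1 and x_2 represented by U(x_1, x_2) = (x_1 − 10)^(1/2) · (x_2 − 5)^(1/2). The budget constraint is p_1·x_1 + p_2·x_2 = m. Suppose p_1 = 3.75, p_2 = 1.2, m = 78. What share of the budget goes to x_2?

This is Cobb-Douglas in (x_1−10, x_2−5): tangency gives 0.5·p_2·(x_2−5) = 0.5·p_1·(x_1−10).
Substituting into the budget: x_1* = 10 + 0.5·(m − 10·p_1 − 5·p_2)/p_1, and x_2* = 5 + 0.5·(…)/p_2.
Discretionary income = 78 − 10·3.75 − 5·1.2 = 34.5; x_1* = 10 + 0.5·34.5/3.75 = 14.6; x_2* = 5 + 0.5·34.5/1.2 = 19.375.
Expenditure on x_2: 1.2·19.375 = 23.25; share = 0.2981.

share on x_2 = 0.2981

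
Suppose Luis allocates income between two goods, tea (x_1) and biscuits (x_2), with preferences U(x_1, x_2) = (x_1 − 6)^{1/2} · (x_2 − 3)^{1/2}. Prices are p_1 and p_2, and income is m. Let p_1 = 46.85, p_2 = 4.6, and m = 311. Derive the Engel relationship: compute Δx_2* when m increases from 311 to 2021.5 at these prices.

MRS = (x_2−3)/(x_1−6). Tangency with p_1/p_2 gives x_2−3 = (p_1/p_2)·(x_1−6).
Substituting into the budget: x_1* = 6 + 0.5·(m − 6·p_1 − 3·p_2)/p_1, and x_2* = 3 + 0.5·(…)/p_2.
Discretionary income = 311 − 6·46.85 − 3·4.6 = 16.1; x_2* = 3 + 0.5·16.1/4.6 = 4.75.
At m' = 2021.5: x_2* = 190.6739. Change: 190.6739 − 4.75 = 185.9239.

Δx_2* = 185.9239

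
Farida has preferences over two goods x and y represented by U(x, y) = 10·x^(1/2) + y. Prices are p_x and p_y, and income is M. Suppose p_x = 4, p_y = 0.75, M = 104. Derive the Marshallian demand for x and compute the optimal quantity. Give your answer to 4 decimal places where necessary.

x* = 0.8789

Set MRS = p_x/p_y: 5·x^(−1/2) = p_x/p_y.
Solve: √x = 5·p_y/p_x, so x*(p_x,p_y) = (5·p_y/p_x)², and y* = (M − p_x·x*)/p_y.
Plugging in: x* = (5·0.75/4)² = 0.8789.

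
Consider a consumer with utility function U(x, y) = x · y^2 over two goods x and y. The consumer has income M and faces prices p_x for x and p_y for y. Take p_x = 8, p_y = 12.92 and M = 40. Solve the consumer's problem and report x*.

x* = 1.6667

MU_x/MU_y = (y)/(2·x); tangency sets this equal to p_x/p_y.
So p_y·y = 2·p_x·x; combined with the budget, a share 1/3 of income goes to x.
Demand: x*(p_x,p_y,M) = 1/3·M/p_x and y* = 2/3·M/p_y.
At p_x=8, p_y=12.92, M=40: x* = 1/3·40/8 = 1.6667.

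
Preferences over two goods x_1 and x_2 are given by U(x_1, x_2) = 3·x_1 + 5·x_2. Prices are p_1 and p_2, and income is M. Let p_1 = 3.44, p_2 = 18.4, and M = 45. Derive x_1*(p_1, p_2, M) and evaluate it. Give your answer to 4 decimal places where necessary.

x_1* = 13.0814

Perfect substitutes: compare marginal utility per dollar. 3/p_1 vs 5/p_2 → 0.8721 vs 0.2717.
x_1 gives more utility per dollar, so spend all income on x_1: x_1* = M/p_1, x_2* = 0.
Numerically: x_1* = 13.0814, x_2* = 0.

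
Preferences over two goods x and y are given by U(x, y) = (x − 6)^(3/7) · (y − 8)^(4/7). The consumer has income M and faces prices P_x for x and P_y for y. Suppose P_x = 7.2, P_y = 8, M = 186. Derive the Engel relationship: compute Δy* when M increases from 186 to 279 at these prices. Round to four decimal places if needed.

This is Cobb-Douglas in (x−6, y−8): tangency gives 3/7·P_y·(y−8) = 4/7·P_x·(x−6).
Substituting into the budget: x* = 6 + 3/7·(M − 6·P_x − 8·P_y)/P_x, and y* = 8 + 4/7·(…)/P_y.
Discretionary income = 186 − 6·7.2 − 8·8 = 78.8; y* = 8 + 4/7·78.8/8 = 13.6286.
At M' = 279: y* = 20.2714. Change: 20.2714 − 13.6286 = 6.6429.

Δy* = 6.6429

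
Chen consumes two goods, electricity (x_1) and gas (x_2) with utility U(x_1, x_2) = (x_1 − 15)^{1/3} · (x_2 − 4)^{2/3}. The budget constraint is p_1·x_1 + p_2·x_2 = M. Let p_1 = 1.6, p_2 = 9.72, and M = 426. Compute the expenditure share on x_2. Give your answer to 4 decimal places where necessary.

MRS = (1/2)·(x_2−4)/(x_1−15). Tangency with p_1/p_2 gives x_2−4 = 2·(p_1/p_2)·(x_1−15).
After buying the subsistence bundle (15, 4), a share 1/3 of the remaining income goes to x_1: x_1* = 15 + 1/3·(M − 15p_1 − 4p_2)/p_1.
Discretionary income = 426 − 15·1.6 − 4·9.72 = 363.12; x_1* = 15 + 1/3·363.12/1.6 = 90.65; x_2* = 4 + 2/3·363.12/9.72 = 28.9053.
Expenditure on x_2: 9.72·28.9053 = 280.96; share = 0.6595.

share on x_2 = 0.6595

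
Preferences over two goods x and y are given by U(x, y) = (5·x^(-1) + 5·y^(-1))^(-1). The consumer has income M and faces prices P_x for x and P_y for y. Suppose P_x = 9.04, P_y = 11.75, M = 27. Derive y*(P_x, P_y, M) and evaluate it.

y* = 1.2241

MU_x ∝ 5·x^(-2), MU_y ∝ 5·y^(-2), so MRS = (y/x)^(2) = P_x/P_y.
Solve for the ratio: y/x = [P_x/P_y]^(0.5).
Substitute y = (y/x)·x into the budget: x* = M/(P_x + P_y·(y/x)).
Numerically y/x = 0.877133, so x* = 27/(9.04 + 11.75·0.877133) = 1.3956 and y* = 0.877133·1.3956 = 1.2241.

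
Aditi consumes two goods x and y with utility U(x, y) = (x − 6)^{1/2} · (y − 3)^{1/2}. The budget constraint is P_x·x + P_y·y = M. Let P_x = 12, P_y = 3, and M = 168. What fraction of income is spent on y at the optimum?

Let x' = x−6, y' = y−3. MRS = y'/x' = P_x/P_y.
Substituting into the budget: x* = 6 + 0.5·(M − 6·P_x − 3·P_y)/P_x, and y* = 3 + 0.5·(…)/P_y.
Discretionary income = 168 − 6·12 − 3·3 = 87; x* = 6 + 0.5·87/12 = 9.625; y* = 3 + 0.5·87/3 = 17.5.
Expenditure on y: 3·17.5 = 52.5; share = 0.3125.

share on y = 0.3125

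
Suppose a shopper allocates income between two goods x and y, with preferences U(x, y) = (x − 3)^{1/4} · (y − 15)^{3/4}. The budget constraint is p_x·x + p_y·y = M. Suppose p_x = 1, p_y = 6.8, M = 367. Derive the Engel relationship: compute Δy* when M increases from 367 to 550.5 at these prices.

Δy* = 20.239

This is Cobb-Douglas in (x−3, y−15): tangency gives 0.25·p_y·(y−15) = 0.75·p_x·(x−3).
After buying the subsistence bundle (3, 15), a share 0.25 of the remaining income goes to x: x* = 3 + 0.25·(M − 3p_x − 15p_y)/p_x.
Discretionary income = 367 − 3·1 − 15·6.8 = 262; y* = 15 + 0.75·262/6.8 = 43.8971.
At M' = 550.5: y* = 64.136. Change: 64.136 − 43.8971 = 20.239.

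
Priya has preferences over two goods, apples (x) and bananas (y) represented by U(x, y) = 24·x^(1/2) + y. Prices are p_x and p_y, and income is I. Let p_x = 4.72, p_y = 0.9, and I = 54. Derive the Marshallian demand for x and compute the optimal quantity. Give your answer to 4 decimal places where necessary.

x* = 5.2356

Plugging in: x* = (12·0.9/4.72)² = 5.2356.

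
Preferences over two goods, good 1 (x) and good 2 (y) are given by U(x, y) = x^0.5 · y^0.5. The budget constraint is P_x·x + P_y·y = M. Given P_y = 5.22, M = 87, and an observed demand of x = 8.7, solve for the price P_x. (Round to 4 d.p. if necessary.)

P_x = 5

MU_x/MU_y = (0.5·y)/(0.5·x); tangency sets this equal to P_x/P_y.
So 0.5·P_y·y = 0.5·P_x·x; combined with the budget, a share 0.5 of income goes to x.
Demand: x*(P_x,P_y,M) = 0.5·M/P_x and y* = 0.5·M/P_y.
Set x* = 8.7 in the demand function and solve for P_x: P_x = 5.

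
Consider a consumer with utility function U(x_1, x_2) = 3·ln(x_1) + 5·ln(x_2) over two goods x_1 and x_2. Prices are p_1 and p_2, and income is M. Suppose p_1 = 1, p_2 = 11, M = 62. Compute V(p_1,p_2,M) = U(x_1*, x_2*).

MU_x_1/MU_x_2 = (3·x_2)/(5·x_1); tangency sets this equal to p_1/p_2.
So 3·p_2·x_2 = 5·p_1·x_1; combined with the budget, a share 0.375 of income goes to x_1.
Demand: x_1*(p_1,p_2,M) = 0.375·M/p_1 and x_2* = 0.625·M/p_2.
At p_1=1, p_2=11, M=62: x_1* = 0.375·62/1 = 23.25, x_2* = 3.5227.
Utility at the optimum: U(23.25, 3.5227) = 15.7351.

V = 15.7351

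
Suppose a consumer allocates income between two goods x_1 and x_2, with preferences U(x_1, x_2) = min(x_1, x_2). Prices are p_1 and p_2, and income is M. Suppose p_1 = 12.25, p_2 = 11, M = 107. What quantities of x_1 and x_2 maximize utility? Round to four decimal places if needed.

Leontief preferences: the optimum is at the kink where x_1/1 = x_2/1, i.e. x_2 = x_1.
Budget: p_1·x_1 + p_2·x_1 = M, so (p_1 + p_2)·x_1 = M.
Demand: x_1*(p_1,p_2,M) = M/(p_1 + p_2), x_2* = M/(p_1 + p_2).
Here 12.25 + 11 = 23.25, giving x_1* = 4.6022 and x_2* = 4.6022.

x_1* = 4.6022, x_2* = 4.6022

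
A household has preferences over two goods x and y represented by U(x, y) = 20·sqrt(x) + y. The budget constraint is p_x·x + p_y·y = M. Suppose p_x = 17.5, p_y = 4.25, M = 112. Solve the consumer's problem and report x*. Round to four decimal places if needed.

x* = 5.898

MU_x = 10/√x, MU_y = 1. Tangency: 10/√x = p_x/p_y.
Thus x* = (10·p_y/p_x)² — independent of M — with the rest of income spent on y.
Plugging in: x* = (10·4.25/17.5)² = 5.898.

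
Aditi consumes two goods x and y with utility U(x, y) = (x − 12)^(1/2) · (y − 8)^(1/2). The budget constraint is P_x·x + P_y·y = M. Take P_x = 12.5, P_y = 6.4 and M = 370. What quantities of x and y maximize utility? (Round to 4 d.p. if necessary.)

x* = 18.752, y* = 21.1875

MRS = (y−8)/(x−12). Tangency with P_x/P_y gives y−8 = (P_x/P_y)·(x−12).
After buying the subsistence bundle (12, 8), a share 0.5 of the remaining income goes to x: x* = 12 + 0.5·(M − 12P_x − 8P_y)/P_x.
Discretionary income = 370 − 12·12.5 − 8·6.4 = 168.8; x* = 12 + 0.5·168.8/12.5 = 18.752; y* = 8 + 0.5·168.8/6.4 = 21.1875.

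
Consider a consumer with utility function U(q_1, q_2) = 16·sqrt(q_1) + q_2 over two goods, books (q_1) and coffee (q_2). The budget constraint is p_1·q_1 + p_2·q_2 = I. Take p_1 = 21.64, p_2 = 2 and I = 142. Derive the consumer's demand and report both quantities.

Thus q_1* = (8·p_2/p_1)² — independent of I — with the rest of income spent on q_2.
Plugging in: q_1* = (8·2/21.64)² = 0.5467, q_2* = 65.085.

q_1* = 0.5467, q_2* = 65.085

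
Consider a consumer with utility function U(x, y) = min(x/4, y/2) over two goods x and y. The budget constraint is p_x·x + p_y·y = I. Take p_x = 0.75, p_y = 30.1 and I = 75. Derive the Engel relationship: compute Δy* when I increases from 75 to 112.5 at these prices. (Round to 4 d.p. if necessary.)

Leontief preferences: the optimum is at the kink where x/4 = y/2, i.e. y = (1/2)·x.
Budget: p_x·x + p_y·(1/2)·x = I, so (4·p_x + 2·p_y)·x = 4·I.
Demand: x*(p_x,p_y,I) = 4·I/(4·p_x + 2·p_y), y* = 2·I/(4·p_x + 2·p_y).
Here 4·0.75 + 2·30.1 = 63.2, giving y* = 2.3734.
At I' = 112.5: y* = 3.5601. Change: 3.5601 − 2.3734 = 1.1867.

Δy* = 1.1867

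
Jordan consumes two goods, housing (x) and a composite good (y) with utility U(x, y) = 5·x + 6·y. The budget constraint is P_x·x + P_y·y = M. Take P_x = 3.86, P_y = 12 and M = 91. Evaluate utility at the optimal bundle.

V = 117.8756

x gives more utility per dollar, so spend all income on x: x* = M/P_x, y* = 0.
Numerically: x* = 23.5751, y* = 0.
Utility at the optimum: U(23.5751, 0) = 117.8756.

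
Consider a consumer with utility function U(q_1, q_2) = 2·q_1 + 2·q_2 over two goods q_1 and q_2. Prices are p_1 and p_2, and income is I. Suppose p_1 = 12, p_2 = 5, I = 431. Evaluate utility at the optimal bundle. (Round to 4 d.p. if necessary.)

Linear utility — the consumer picks whichever good has higher MU/price: 2/12 = 0.1667 vs 2/5 = 0.4.
q_2 gives more utility per dollar, so spend all income on q_2: q_2* = I/p_2, q_1* = 0.
Numerically: q_1* = 0, q_2* = 86.2.
Utility at the optimum: U(0, 86.2) = 172.4.

V = 172.4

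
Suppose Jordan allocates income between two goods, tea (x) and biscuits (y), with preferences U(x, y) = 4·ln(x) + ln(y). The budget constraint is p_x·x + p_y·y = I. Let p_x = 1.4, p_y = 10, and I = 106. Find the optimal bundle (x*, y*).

Tangency: MRS = 4·y/x = p_x/p_y.
Rearranging, p_y·y = (1/4)·p_x·x. Substituting into the budget gives p_x·x·(1 + (1/4)) = I.
Demand: x*(p_x,p_y,I) = 0.8·I/p_x and y* = 0.2·I/p_y.
At p_x=1.4, p_y=10, I=106: x* = 0.8·106/1.4 = 60.5714, y* = 2.12.

x* = 60.5714, y* = 2.12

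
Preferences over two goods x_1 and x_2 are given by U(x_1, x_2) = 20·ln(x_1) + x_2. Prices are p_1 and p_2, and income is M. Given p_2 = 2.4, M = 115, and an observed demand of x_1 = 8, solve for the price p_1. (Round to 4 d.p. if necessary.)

p_1 = 6

MU_x_1 = 20/x_1, MU_x_2 = 1. Tangency: 20/x_1 = p_1/p_2.
So x_1*(p_1,p_2) = 20·p_2/p_1, independent of income; and x_2* = (M − 20·p_2)/p_2.
Set x_1* = 8 in the demand function and solve for p_1: p_1 = 6.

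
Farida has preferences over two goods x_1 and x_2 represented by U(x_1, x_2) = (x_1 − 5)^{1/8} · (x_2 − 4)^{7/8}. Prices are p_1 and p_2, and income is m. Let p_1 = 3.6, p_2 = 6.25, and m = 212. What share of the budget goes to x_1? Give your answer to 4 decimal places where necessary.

MRS = (1/7)·(x_2−4)/(x_1−5). Tangency with p_1/p_2 gives x_2−4 = 7·(p_1/p_2)·(x_1−5).
Substituting into the budget: x_1* = 5 + 0.125·(m − 5·p_1 − 4·p_2)/p_1, and x_2* = 4 + 0.875·(…)/p_2.
Discretionary income = 212 − 5·3.6 − 4·6.25 = 169; x_1* = 5 + 0.125·169/3.6 = 10.8681; x_2* = 4 + 0.875·169/6.25 = 27.66.
Expenditure on x_1: 3.6·10.8681 = 39.125; share = 0.1846.

share on x_1 = 0.1846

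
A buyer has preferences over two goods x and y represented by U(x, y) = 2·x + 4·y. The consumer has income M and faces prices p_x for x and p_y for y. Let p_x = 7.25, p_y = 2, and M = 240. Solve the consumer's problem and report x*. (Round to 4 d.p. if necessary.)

x* = 0

Perfect substitutes: compare marginal utility per dollar. 2/p_x vs 4/p_y → 0.2759 vs 2.
y gives more utility per dollar, so spend all income on y: y* = M/p_y, x* = 0.
Numerically: x* = 0, y* = 120.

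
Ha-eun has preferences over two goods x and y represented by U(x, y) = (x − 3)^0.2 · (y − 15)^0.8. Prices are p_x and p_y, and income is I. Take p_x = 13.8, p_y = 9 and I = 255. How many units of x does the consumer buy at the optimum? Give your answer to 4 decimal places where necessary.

x* = 4.1391

This is Cobb-Douglas in (x−3, y−15): tangency gives 0.2·p_y·(y−15) = 0.8·p_x·(x−3).
Substituting into the budget: x* = 3 + 0.2·(I − 3·p_x − 15·p_y)/p_x, and y* = 15 + 0.8·(…)/p_y.
Discretionary income = 255 − 3·13.8 − 15·9 = 78.6; x* = 3 + 0.2·78.6/13.8 = 4.1391.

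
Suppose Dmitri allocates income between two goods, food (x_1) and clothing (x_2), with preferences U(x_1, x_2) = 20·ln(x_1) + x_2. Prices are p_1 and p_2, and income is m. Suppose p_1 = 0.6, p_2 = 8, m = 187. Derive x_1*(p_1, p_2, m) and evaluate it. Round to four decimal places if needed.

x_1* = 266.6667

Set MRS = p_1/p_2: (20/x_1)/1 = p_1/p_2.
So x_1*(p_1,p_2) = 20·p_2/p_1, independent of income; and x_2* = (m − 20·p_2)/p_2.
At the given prices: x_1* = 20·8/0.6 = 266.6667.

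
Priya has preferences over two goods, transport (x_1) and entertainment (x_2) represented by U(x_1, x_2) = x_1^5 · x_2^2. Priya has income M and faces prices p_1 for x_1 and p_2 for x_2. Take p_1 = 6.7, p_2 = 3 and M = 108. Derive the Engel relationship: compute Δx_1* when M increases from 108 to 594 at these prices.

Tangency: MRS = (5/2)·x_2/x_1 = p_1/p_2.
Rearranging, p_2·x_2 = (2/5)·p_1·x_1. Substituting into the budget gives p_1·x_1·(1 + (2/5)) = M.
Demand: x_1*(p_1,p_2,M) = 5/7·M/p_1 and x_2* = 2/7·M/p_2.
At p_1=6.7, p_2=3, M=108: x_1* = 5/7·108/6.7 = 11.5139.
At M' = 594: x_1* = 63.3262. Change: 63.3262 − 11.5139 = 51.8124.

Δx_1* = 51.8124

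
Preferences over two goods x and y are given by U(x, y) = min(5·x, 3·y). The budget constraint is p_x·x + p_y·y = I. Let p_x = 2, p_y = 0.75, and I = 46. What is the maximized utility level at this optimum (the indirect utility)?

Leontief preferences: the optimum is at the kink where x/3 = y/5, i.e. y = (5/3)·x.
Budget: p_x·x + p_y·(5/3)·x = I, so (3·p_x + 5·p_y)·x = 3·I.
Demand: x*(p_x,p_y,I) = 3·I/(3·p_x + 5·p_y), y* = 5·I/(3·p_x + 5·p_y).
Here 3·2 + 5·0.75 = 9.75, giving x* = 14.1538 and y* = 23.5897.
Utility at the optimum: U(14.1538, 23.5897) = 70.7692.

V = 70.7692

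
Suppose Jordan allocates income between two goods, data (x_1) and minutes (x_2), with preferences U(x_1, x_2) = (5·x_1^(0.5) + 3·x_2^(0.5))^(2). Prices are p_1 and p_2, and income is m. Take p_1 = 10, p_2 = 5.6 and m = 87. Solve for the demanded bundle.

x_1* = 5.2957, x_2* = 6.0792

MU_x_1 ∝ 5·x_1^(-0.5), MU_x_2 ∝ 3·x_2^(-0.5), so MRS = (5/3)·(x_2/x_1)^(0.5) = p_1/p_2.
Solve for the ratio: x_2/x_1 = [(3/5)·p_1/p_2]^(2).
Substitute x_2 = (x_2/x_1)·x_1 into the budget: x_1* = m/(p_1 + p_2·(x_2/x_1)).
Numerically x_2/x_1 = 1.147959, so x_1* = 87/(10 + 5.6·1.147959) = 5.2957 and x_2* = 1.147959·5.2957 = 6.0792.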